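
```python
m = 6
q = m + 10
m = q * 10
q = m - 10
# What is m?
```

Trace:
`m = 6` → m = 6
`q = m + 10` → q = 16
`m = q * 10` → m = 160
`q = m - 10` → q = 150
So m = 160

Answer: 160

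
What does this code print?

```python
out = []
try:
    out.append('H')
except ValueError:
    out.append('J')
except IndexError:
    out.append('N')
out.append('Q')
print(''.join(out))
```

Execution trace: 'H' (try body, no exception) → 'Q' (after the try/except). Output: HQ

Answer: HQ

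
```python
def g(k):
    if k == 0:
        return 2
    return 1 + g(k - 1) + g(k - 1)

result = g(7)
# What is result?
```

g(k) = 1 + 2·g(k-1), g(0)=2. Closed form: (2+1)·2^7 - 1 = 383.

Answer: 383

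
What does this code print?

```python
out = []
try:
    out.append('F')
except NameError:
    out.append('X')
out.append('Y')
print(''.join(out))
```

Execution trace: 'F' (try body, no exception) → 'Y' (after the try/except). Output: FY

Answer: FY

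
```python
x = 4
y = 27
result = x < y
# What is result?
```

Trace:
`x = 4` → x = 4
`y = 27` → y = 27
`result = x < y` → result = True
So result = True

Answer: True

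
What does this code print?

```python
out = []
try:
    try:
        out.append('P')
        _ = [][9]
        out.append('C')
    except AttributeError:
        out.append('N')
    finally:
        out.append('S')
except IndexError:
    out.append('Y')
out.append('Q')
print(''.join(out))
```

Execution trace: 'P' (try body) → 'S' (finally) → 'Y' (outer except IndexError) → 'Q' (after the try/except). Output: PSYQ

Answer: PSYQ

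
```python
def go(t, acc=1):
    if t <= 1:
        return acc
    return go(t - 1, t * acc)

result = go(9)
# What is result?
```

Accumulator trace (n, acc): (9, 1) -> (8, 9) -> (7, 72) -> (6, 504) -> (5, 3024) -> (4, 15120) -> (3, 60480) -> (2, 181440) -> (1, 362880) -> return 362880

Answer: 362880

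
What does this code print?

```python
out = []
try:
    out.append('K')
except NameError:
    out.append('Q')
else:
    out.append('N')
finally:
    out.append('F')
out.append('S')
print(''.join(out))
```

Execution trace: 'K' (try body, no exception) → 'N' (else) → 'F' (finally) → 'S' (after the try/except). Output: KNFS

Answer: KNFS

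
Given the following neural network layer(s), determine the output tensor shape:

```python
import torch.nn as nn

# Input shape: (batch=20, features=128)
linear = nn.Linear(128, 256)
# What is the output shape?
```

Input: (20, 128) -> Output: (20, 256)

Answer: (20, 256)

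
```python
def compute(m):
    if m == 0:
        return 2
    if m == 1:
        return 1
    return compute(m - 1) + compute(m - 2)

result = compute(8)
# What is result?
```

Build up from base cases: compute(0)=2, compute(1)=1, compute(2)=3, compute(3)=4, compute(4)=7, compute(5)=11, compute(6)=18, ..., compute(8)=47

Answer: 47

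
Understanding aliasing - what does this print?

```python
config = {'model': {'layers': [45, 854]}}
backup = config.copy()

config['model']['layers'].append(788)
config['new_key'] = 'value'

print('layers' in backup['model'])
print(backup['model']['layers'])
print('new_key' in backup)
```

Key concept: shallow copy gotcha with nested dict.
Step by step:
`config = {'model': {'layers': [45, 854]}}` → config = {'model': {'layers': [45, 854]}}
`backup = config.copy()` → backup = {'model': {'layers': [45, 854]}}
`config['model']['layers'].append(788)` → config = {'model': {'layers': [45, 854, 788]}}; backup = {'model': {'layers': [45, 854, 788]}}
`config['new_key'] = 'value'` → config = {'model': {'layers': [45, 854, 788]}, 'new_key': 'value'}
`print('layers' in backup['model'])` → prints True
`print(backup['model']['layers'])` → prints [45, 854, 788]
`print('new_key' in backup)` → prints False

Answer:
True
[45, 854, 788]
False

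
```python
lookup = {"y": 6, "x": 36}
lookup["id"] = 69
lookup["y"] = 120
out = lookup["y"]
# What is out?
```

Trace:
`lookup = {"y": 6, "x": 36}` → lookup = {'y': 6, 'x': 36}
`lookup["id"] = 69` → lookup = {'y': 6, 'x': 36, 'id': 69}
`lookup["y"] = 120` → lookup = {'y': 120, 'x': 36, 'id': 69}
`out = lookup["y"]` → out = 120
So out = 120

Answer: 120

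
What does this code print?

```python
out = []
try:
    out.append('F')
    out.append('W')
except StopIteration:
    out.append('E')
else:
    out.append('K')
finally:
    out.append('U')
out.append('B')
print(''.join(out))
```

Execution trace: 'F' (try body) → 'W' (try body, no exception) → 'K' (else) → 'U' (finally) → 'B' (after the try/except). Output: FWKUB

Answer: FWKUB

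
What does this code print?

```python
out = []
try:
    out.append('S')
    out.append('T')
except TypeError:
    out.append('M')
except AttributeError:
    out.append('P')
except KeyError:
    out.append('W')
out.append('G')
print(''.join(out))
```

Execution trace: 'S' (try body) → 'T' (try body, no exception) → 'G' (after the try/except). Output: STG

Answer: STG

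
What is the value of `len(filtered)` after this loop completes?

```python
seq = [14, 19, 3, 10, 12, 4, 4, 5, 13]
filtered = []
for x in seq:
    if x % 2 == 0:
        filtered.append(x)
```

Count even numbers in [14, 19, 3, 10, 12, 4, 4, 5, 13]
`filtered` takes the values: [] → [14] → [14, 10] → [14, 10, 12] → [14, 10, 12, 4] → [14, 10, 12, 4, 4]
So `len(filtered)` = 5

Answer: 5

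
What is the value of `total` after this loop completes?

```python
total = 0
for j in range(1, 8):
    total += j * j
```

Sum of squares 1² to 7² = 140
`total` takes the values: 0 → 1 → 5 → 14 → 30 → 55 → 91 → 140

Answer: 140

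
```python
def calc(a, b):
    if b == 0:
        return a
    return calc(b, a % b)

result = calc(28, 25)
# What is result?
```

calc(28, 25) -> calc(25, 3) -> calc(3, 1) -> calc(1, 0) -> 1

Answer: 1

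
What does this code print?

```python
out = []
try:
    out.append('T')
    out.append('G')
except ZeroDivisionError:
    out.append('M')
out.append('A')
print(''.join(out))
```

Execution trace: 'T' (try body) → 'G' (try body, no exception) → 'A' (after the try/except). Output: TGA

Answer: TGA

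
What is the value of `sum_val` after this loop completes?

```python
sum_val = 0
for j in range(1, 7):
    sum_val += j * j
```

Sum of squares 1² to 6² = 91
`sum_val` takes the values: 0 → 1 → 5 → 14 → 30 → 55 → 91

Answer: 91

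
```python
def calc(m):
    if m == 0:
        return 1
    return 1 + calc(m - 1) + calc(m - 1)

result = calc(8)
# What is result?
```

calc(m) = 1 + 2·calc(m-1), calc(0)=1. Closed form: (1+1)·2^8 - 1 = 511.

Answer: 511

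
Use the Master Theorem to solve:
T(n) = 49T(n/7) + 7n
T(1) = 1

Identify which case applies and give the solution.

a=49, b=7, f(n)=7n. log_7(49) = 2. Since c=1 < 2, Case 1 applies: T(n) = Θ(n^log_b(a)) = O(n^2).

Answer: O(n^2) - Case 1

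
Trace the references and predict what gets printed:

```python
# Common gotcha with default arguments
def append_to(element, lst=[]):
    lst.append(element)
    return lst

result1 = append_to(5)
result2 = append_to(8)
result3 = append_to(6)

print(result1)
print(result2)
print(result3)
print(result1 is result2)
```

Key concept: mutable default argument gotcha.
Step by step:
`result1 = append_to(5)` → result1 = [5]
`result2 = append_to(8)` → result1 = [5, 8] (same object as result2); result2 = [5, 8] (same object as result1)
`result3 = append_to(6)` → result1 = [5, 8, 6] (same object as result2, result3); result2 = [5, 8, 6] (same object as result1, result3); result3 = [5, 8, 6] (same object as result1, result2)
`print(result1)` → prints [5, 8, 6]
`print(result2)` → prints [5, 8, 6]
`print(result3)` → prints [5, 8, 6]
`print(result1 is result2)` → prints True

Answer:
[5, 8, 6]
[5, 8, 6]
[5, 8, 6]
True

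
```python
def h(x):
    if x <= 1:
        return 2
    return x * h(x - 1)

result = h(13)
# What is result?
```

h(13) = 13 * 12 * 11 * 10 * 9 * 8 * 7 * 6 * 5 * 4 * 3 * 2 * 2 = 12454041600

Answer: 12454041600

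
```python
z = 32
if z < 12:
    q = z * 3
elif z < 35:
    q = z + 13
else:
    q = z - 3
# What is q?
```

Trace:
`z = 32` → z = 32
`if z < 12: ...` → z < 12 is False, z < 35 is True → q = 45
So q = 45

Answer: 45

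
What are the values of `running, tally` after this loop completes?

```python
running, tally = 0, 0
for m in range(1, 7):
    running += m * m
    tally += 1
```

Sum of squares and count
`running, tally` takes the values: (0, 0) → (1, 0) → (1, 1) → (5, 1) → (5, 2) → (14, 2) → (14, 3) → (30, 3) → (30, 4) → (55, 4) → (55, 5) → (91, 5) → (91, 6)

Answer: 91, 6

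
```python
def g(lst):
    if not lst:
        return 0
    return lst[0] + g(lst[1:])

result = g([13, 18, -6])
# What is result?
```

13 + 18 + (-6) + 0 = 25

Answer: 25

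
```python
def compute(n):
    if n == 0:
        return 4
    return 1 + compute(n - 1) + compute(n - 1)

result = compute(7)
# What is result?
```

compute(n) = 1 + 2·compute(n-1), compute(0)=4. Closed form: (4+1)·2^7 - 1 = 639.

Answer: 639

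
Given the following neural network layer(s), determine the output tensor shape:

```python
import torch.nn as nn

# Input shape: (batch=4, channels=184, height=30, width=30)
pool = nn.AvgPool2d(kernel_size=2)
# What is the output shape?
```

Input: (4, 184, 30, 30) -> Output: (4, 184, 15, 15)

Answer: (4, 184, 15, 15)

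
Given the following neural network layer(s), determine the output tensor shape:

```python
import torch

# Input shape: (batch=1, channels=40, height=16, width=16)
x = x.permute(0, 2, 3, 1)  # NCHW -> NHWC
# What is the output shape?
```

Input: (1, 40, 16, 16) -> Output: (1, 16, 16, 40)

Answer: (1, 16, 16, 40)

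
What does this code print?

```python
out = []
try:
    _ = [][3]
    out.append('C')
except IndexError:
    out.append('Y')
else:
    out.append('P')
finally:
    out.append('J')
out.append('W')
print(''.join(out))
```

Execution trace: 'Y' (except IndexError) → 'J' (finally) → 'W' (after the try/except). Output: YJW

Answer: YJW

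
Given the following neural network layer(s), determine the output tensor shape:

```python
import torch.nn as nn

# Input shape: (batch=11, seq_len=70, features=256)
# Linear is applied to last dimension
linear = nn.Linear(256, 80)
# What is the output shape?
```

Input: (11, 70, 256) -> Output: (11, 70, 80)

Answer: (11, 70, 80)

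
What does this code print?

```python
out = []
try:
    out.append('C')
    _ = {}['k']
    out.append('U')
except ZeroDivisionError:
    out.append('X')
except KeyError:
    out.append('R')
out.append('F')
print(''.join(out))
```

Execution trace: 'C' (try body) → 'R' (except KeyError) → 'F' (after the try/except). Output: CRF

Answer: CRF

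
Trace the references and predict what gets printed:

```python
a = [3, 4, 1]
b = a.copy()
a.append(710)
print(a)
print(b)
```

Key concept: list.copy() creates independent copy.
Step by step:
`a = [3, 4, 1]` → a = [3, 4, 1]
`b = a.copy()` → b = [3, 4, 1]
`a.append(710)` → a = [3, 4, 1, 710]
`print(a)` → prints [3, 4, 1, 710]
`print(b)` → prints [3, 4, 1]

Answer:
[3, 4, 1, 710]
[3, 4, 1]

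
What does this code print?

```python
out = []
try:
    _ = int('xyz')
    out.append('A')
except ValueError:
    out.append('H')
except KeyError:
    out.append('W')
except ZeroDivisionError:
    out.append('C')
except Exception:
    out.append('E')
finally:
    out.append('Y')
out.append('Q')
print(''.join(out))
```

Execution trace: 'H' (except ValueError) → 'Y' (finally) → 'Q' (after the try/except). Output: HYQ

Answer: HYQ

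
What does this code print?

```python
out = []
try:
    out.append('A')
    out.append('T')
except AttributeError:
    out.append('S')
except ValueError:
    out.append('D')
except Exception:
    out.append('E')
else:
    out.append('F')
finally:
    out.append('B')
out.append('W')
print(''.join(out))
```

Execution trace: 'A' (try body) → 'T' (try body, no exception) → 'F' (else) → 'B' (finally) → 'W' (after the try/except). Output: ATFBW

Answer: ATFBW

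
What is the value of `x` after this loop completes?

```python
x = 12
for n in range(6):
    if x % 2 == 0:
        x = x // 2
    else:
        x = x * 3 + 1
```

Collatz-style transformation from 12
`x` takes the values: 12 → 6 → 3 → 10 → 5 → 16 → 8

Answer: 8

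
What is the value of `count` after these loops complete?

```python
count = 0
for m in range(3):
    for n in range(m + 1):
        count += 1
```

Triangle: 1 + 2 + ... + 3
`count` takes the values: 0 → 1 → 2 → 3 → 4 → 5 → 6

Answer: 6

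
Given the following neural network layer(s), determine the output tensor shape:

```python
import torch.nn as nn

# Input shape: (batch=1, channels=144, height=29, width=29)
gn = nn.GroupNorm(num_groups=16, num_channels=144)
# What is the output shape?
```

Input: (1, 144, 29, 29) -> Output: (1, 144, 29, 29)

Answer: (1, 144, 29, 29)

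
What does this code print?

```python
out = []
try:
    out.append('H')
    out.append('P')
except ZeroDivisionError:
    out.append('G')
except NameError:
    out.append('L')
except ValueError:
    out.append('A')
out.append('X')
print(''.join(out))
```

Execution trace: 'H' (try body) → 'P' (try body, no exception) → 'X' (after the try/except). Output: HPX

Answer: HPX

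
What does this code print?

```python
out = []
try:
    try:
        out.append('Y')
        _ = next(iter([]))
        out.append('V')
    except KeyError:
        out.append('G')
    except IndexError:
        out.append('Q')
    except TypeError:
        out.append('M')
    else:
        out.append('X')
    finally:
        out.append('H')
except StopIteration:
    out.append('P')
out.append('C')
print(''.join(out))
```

Execution trace: 'Y' (try body) → 'H' (finally) → 'P' (outer except StopIteration) → 'C' (after the try/except). Output: YHPC

Answer: YHPC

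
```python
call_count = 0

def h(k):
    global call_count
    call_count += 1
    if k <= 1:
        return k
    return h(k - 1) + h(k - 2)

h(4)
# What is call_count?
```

Calls(k) = 1 + Calls(k-1) + Calls(k-2); Calls(0)=Calls(1)=1. For k=4 this gives 9.

Answer: 9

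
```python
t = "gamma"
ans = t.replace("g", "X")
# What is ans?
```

Trace:
`t = "gamma"` → t = 'gamma'
`ans = t.replace("g", "X")` → ans = 'Xamma'
So ans = 'Xamma'

Answer: 'Xamma'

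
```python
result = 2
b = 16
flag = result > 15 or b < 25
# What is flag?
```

Trace:
`result = 2` → result = 2
`b = 16` → b = 16
`flag = result > 15 or b < 25` → flag = True
So flag = True

Answer: True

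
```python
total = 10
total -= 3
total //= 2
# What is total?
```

Trace:
`total = 10` → total = 10
`total -= 3` → total = 7
`total //= 2` → total = 3
So total = 3

Answer: 3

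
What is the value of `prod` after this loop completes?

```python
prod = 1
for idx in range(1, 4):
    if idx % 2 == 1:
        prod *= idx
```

Product of odd numbers 1 to 3
`prod` takes the values: 1 → 3

Answer: 3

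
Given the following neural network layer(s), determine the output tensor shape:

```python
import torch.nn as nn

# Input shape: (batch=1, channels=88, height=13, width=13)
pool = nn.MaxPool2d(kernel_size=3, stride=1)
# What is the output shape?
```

Input: (1, 88, 13, 13) -> Output: (1, 88, 11, 11)

Answer: (1, 88, 11, 11)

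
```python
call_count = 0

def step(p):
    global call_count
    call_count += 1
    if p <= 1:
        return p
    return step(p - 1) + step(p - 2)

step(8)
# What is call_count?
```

Calls(p) = 1 + Calls(p-1) + Calls(p-2); Calls(0)=Calls(1)=1. For p=8 this gives 67.

Answer: 67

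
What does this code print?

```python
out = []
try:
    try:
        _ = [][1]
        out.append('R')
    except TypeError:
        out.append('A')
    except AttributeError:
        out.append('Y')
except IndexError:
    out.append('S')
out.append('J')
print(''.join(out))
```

Execution trace: 'S' (outer except IndexError) → 'J' (after the try/except). Output: SJ

Answer: SJ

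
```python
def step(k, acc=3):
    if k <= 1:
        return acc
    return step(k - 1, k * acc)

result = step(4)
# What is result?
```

Accumulator trace (n, acc): (4, 3) -> (3, 12) -> (2, 36) -> (1, 72) -> return 72

Answer: 72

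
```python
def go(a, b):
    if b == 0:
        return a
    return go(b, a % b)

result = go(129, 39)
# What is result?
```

go(129, 39) -> go(39, 12) -> go(12, 3) -> go(3, 0) -> 3

Answer: 3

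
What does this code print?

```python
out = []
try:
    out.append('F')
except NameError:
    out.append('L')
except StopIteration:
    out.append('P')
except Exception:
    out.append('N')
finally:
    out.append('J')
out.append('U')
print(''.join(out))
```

Execution trace: 'F' (try body, no exception) → 'J' (finally) → 'U' (after the try/except). Output: FJU

Answer: FJU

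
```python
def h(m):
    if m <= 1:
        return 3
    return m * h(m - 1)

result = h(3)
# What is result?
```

h(3) = 3 * 2 * 3 = 18

Answer: 18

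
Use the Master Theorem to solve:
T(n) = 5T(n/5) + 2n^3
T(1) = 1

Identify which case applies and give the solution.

a=5, b=5, f(n)=2n^3. log_5(5) = 1. Since c=3 > 1 and the regularity condition holds (5(n/5)^3 = (5/5^3)n^3 with 5/5^3 < 1), Case 3 applies: T(n) = Θ(f(n)) = O(n^3).

Answer: O(n^3) - Case 3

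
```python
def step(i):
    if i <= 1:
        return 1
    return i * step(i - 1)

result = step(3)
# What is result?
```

step(3) = 3 * 2 * 1 = 6

Answer: 6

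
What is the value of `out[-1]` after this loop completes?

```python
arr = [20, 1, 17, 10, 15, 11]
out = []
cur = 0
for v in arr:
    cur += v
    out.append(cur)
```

Cumulative sum ends at 74
`out` takes the values: [] → [20] → [20, 21] → [20, 21, 38] → [20, 21, 38, 48] → [20, 21, 38, 48, 63] → [20, 21, 38, 48, 63, 74]
So `out[-1]` = 74

Answer: 74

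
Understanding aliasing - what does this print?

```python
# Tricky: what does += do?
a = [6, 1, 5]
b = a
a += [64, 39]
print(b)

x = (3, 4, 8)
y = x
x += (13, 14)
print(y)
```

Key concept: += behavior differs for mutable vs immutable.
Step by step:
`a = [6, 1, 5]` → a = [6, 1, 5]
`b = a` → b = [6, 1, 5] (same object as a)
`a += [64, 39]` → a = [6, 1, 5, 64, 39] (same object as b); b = [6, 1, 5, 64, 39] (same object as a)
`print(b)` → prints [6, 1, 5, 64, 39]
`x = (3, 4, 8)` → x = (3, 4, 8)
`y = x` → y = (3, 4, 8)
`x += (13, 14)` → x = (3, 4, 8, 13, 14)
`print(y)` → prints (3, 4, 8)

Answer:
[6, 1, 5, 64, 39]
(3, 4, 8)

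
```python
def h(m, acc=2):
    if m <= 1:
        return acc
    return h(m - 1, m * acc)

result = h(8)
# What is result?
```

Accumulator trace (n, acc): (8, 2) -> (7, 16) -> (6, 112) -> (5, 672) -> (4, 3360) -> (3, 13440) -> (2, 40320) -> (1, 80640) -> return 80640

Answer: 80640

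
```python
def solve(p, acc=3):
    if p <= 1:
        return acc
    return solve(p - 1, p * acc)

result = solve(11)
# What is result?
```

Accumulator trace (n, acc): (11, 3) -> (10, 33) -> (9, 330) -> (8, 2970) -> (7, 23760) -> (6, 166320) -> (5, 997920) -> (4, 4989600) -> (3, 19958400) -> (2, 59875200) -> (1, 119750400) -> return 119750400

Answer: 119750400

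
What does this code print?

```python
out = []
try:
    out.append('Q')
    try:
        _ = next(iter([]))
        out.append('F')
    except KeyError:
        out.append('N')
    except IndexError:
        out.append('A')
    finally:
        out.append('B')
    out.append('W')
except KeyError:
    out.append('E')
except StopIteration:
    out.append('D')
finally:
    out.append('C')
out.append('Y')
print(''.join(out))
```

Execution trace: 'Q' (try body) → 'B' (inner finally) → 'D' (except StopIteration) → 'C' (finally) → 'Y' (after the try/except). Output: QBDCY

Answer: QBDCY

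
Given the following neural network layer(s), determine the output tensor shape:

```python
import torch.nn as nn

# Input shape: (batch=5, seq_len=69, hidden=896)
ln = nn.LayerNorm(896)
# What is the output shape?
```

Input: (5, 69, 896) -> Output: (5, 69, 896)

Answer: (5, 69, 896)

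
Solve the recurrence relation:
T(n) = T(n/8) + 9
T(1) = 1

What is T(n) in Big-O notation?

Each step divides n by 8 and adds 9. After log_8(n) steps we reach T(1)=1. So T(n) = 9·log_8(n) + 1 = O(log n).

Answer: O(log n)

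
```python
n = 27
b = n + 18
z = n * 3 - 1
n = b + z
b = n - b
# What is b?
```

Trace:
`n = 27` → n = 27
`b = n + 18` → b = 45
`z = n * 3 - 1` → z = 80
`n = b + z` → n = 125
`b = n - b` → b = 80
So b = 80

Answer: 80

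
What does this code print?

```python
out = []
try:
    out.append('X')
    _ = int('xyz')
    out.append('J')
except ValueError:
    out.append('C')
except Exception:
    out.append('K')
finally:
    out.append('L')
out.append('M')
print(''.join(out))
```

Execution trace: 'X' (try body) → 'C' (except ValueError) → 'L' (finally) → 'M' (after the try/except). Output: XCLM

Answer: XCLM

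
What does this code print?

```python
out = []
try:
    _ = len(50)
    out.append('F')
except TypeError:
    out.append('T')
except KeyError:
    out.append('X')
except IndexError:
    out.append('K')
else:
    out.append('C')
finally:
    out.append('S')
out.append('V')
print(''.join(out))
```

Execution trace: 'T' (except TypeError) → 'S' (finally) → 'V' (after the try/except). Output: TSV

Answer: TSV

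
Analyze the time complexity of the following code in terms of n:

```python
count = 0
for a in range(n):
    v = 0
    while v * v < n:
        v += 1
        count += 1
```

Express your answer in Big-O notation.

Each loop level contributes: n × √n. Multiplying the contributions gives O(n√n).

Answer: O(n√n)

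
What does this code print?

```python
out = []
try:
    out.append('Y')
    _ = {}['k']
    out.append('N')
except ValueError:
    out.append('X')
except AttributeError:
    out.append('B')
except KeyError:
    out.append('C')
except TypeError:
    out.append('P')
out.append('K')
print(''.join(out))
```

Execution trace: 'Y' (try body) → 'C' (except KeyError) → 'K' (after the try/except). Output: YCK

Answer: YCK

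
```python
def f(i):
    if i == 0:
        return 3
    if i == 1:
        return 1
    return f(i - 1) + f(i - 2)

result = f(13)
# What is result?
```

Build up from base cases: f(0)=3, f(1)=1, f(2)=4, f(3)=5, f(4)=9, f(5)=14, f(6)=23, ..., f(13)=665

Answer: 665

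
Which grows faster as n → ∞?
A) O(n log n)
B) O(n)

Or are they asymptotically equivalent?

O(n log n) vs O(n): Higher order terms dominate.

Answer: A) O(n log n) grows faster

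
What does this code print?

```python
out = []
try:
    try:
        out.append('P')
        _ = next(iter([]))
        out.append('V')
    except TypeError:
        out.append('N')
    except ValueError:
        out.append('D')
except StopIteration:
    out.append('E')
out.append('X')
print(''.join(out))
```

Execution trace: 'P' (inner try body) → 'E' (outer except StopIteration) → 'X' (after the try/except). Output: PEX

Answer: PEX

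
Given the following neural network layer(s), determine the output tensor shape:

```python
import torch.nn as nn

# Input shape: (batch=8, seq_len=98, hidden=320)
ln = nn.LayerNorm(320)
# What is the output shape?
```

Input: (8, 98, 320) -> Output: (8, 98, 320)

Answer: (8, 98, 320)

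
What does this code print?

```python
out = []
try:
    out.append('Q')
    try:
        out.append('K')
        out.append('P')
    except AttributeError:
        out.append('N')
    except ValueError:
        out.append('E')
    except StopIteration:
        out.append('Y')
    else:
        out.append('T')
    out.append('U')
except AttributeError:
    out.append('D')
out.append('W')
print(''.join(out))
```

Execution trace: 'Q' (try body) → 'K' (inner try body) → 'P' (inner try body, no exception) → 'T' (inner else) → 'U' (try body, no exception) → 'W' (after the try/except). Output: QKPTUW

Answer: QKPTUW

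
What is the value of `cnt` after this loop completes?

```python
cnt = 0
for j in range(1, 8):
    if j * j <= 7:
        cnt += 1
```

Count numbers where j² ≤ 7
`cnt` takes the values: 0 → 1 → 2

Answer: 2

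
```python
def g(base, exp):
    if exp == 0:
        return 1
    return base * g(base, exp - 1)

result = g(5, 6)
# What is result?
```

g(5, 6) = 5 * 5 * 5 * 5 * 5 * 5 = 15625

Answer: 15625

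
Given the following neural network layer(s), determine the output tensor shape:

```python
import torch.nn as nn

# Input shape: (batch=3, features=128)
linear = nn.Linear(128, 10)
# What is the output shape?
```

Input: (3, 128) -> Output: (3, 10)

Answer: (3, 10)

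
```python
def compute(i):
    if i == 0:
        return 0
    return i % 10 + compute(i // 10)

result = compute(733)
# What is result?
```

Sum of digits of 733: 3 + 3 + 7 = 13

Answer: 13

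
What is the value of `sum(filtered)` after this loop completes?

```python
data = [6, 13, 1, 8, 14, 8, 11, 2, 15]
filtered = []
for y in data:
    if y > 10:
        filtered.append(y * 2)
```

Sum of doubled values > 10
`filtered` takes the values: [] → [26] → [26, 28] → [26, 28, 22] → [26, 28, 22, 30]
So `sum(filtered)` = 106

Answer: 106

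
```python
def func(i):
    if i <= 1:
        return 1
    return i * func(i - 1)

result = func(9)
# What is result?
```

func(9) = 9 * 8 * 7 * 6 * 5 * 4 * 3 * 2 * 1 = 362880

Answer: 362880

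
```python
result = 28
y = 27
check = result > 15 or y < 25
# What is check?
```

Trace:
`result = 28` → result = 28
`y = 27` → y = 27
`check = result > 15 or y < 25` → check = True
So check = True

Answer: True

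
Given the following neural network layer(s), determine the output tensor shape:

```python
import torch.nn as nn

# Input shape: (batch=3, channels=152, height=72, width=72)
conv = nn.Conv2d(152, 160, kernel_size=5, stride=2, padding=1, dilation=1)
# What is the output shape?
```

Input: (3, 152, 72, 72) -> Output: (3, 160, 35, 35)

Answer: (3, 160, 35, 35)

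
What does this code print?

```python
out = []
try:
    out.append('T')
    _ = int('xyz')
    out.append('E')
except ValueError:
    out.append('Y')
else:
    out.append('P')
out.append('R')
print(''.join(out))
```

Execution trace: 'T' (try body) → 'Y' (except ValueError) → 'R' (after the try/except). Output: TYR

Answer: TYR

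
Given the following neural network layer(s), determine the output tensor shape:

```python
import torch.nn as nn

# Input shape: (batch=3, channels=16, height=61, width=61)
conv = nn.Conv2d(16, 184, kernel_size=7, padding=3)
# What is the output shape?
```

Input: (3, 16, 61, 61) -> Output: (3, 184, 61, 61)

Answer: (3, 184, 61, 61)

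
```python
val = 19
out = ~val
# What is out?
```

Trace:
`val = 19` → val = 19
`out = ~val` → out = -20
So out = -20

Answer: -20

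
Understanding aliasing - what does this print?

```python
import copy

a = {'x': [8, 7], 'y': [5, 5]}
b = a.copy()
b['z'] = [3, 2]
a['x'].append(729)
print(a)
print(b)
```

Key concept: shallow copy of dict with mutable values.
Step by step:
`a = {'x': [8, 7], 'y': [5, 5]}` → a = {'x': [8, 7], 'y': [5, 5]}
`b = a.copy()` → b = {'x': [8, 7], 'y': [5, 5]}
`b['z'] = [3, 2]` → b = {'x': [8, 7], 'y': [5, 5], 'z': [3, 2]}
`a['x'].append(729)` → a = {'x': [8, 7, 729], 'y': [5, 5]}; b = {'x': [8, 7, 729], 'y': [5, 5], 'z': [3, 2]}
`print(a)` → prints {'x': [8, 7, 729], 'y': [5, 5]}
`print(b)` → prints {'x': [8, 7, 729], 'y': [5, 5], 'z': [3, 2]}

Answer:
{'x': [8, 7, 729], 'y': [5, 5]}
{'x': [8, 7, 729], 'y': [5, 5], 'z': [3, 2]}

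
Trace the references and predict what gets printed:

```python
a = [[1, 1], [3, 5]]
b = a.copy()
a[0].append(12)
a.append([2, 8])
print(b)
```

Key concept: shallow copy with nested lists.
Step by step:
`a = [[1, 1], [3, 5]]` → a = [[1, 1], [3, 5]]
`b = a.copy()` → b = [[1, 1], [3, 5]]
`a[0].append(12)` → a = [[1, 1, 12], [3, 5]]; b = [[1, 1, 12], [3, 5]]
`a.append([2, 8])` → a = [[1, 1, 12], [3, 5], [2, 8]]
`print(b)` → prints [[1, 1, 12], [3, 5]]

Answer: [[1, 1, 12], [3, 5]]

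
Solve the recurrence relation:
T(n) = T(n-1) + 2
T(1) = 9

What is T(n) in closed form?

Unrolling: T(n) = T(1) + 2·(n-1) = 9 + 2(n-1) = 2n + 7.

Answer: T(n) = 2n + 7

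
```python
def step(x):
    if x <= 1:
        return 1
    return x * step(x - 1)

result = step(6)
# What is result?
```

step(6) = 6 * 5 * 4 * 3 * 2 * 1 = 720

Answer: 720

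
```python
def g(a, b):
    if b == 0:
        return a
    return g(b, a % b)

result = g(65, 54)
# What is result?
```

g(65, 54) -> g(54, 11) -> g(11, 10) -> g(10, 1) -> g(1, 0) -> 1

Answer: 1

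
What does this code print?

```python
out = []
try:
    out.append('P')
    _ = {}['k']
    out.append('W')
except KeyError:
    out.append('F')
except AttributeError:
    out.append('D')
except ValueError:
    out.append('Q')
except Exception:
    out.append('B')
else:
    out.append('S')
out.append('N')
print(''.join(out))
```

Execution trace: 'P' (try body) → 'F' (except KeyError) → 'N' (after the try/except). Output: PFN

Answer: PFN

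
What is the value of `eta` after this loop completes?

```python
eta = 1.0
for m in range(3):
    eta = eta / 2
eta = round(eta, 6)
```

Halving LR 3 times: 1 / 2^3
`eta` takes the values: 1.0 → 0.5 → 0.25 → 0.125

Answer: 0.125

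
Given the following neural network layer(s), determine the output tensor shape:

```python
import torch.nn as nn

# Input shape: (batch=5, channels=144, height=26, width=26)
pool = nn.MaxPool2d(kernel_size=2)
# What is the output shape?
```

Input: (5, 144, 26, 26) -> Output: (5, 144, 13, 13)

Answer: (5, 144, 13, 13)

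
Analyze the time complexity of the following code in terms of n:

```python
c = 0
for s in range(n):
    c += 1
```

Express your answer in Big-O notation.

Each loop level contributes: n. Multiplying the contributions gives O(n).

Answer: O(n)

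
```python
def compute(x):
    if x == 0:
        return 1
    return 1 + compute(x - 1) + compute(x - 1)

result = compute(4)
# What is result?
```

compute(x) = 1 + 2·compute(x-1), compute(0)=1. Closed form: (1+1)·2^4 - 1 = 31.

Answer: 31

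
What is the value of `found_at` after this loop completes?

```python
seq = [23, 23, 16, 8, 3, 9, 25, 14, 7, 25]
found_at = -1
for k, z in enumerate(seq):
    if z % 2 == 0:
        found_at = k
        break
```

First even number index in [23, 23, 16, 8, 3, 9, 25, 14, 7, 25]
`found_at` takes the values: -1 → 2

Answer: 2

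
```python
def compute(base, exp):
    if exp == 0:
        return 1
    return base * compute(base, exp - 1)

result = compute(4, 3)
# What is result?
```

compute(4, 3) = 4 * 4 * 4 = 64

Answer: 64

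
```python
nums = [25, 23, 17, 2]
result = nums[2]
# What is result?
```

Trace:
`nums = [25, 23, 17, 2]` → nums = [25, 23, 17, 2]
`result = nums[2]` → result = 17
So result = 17

Answer: 17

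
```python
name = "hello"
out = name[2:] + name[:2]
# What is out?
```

Trace:
`name = "hello"` → name = 'hello'
`out = name[2:] + name[:2]` → out = 'llohe'
So out = 'llohe'

Answer: 'llohe'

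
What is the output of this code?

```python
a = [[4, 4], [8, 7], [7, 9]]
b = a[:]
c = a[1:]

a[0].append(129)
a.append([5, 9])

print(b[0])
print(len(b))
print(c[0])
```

Key concept: slice with nested mutation.
Step by step:
`a = [[4, 4], [8, 7], [7, 9]]` → a = [[4, 4], [8, 7], [7, 9]]
`b = a[:]` → b = [[4, 4], [8, 7], [7, 9]]
`c = a[1:]` → c = [[8, 7], [7, 9]]
`a[0].append(129)` → a = [[4, 4, 129], [8, 7], [7, 9]]; b = [[4, 4, 129], [8, 7], [7, 9]]
`a.append([5, 9])` → a = [[4, 4, 129], [8, 7], [7, 9], [5, 9]]
`print(b[0])` → prints [4, 4, 129]
`print(len(b))` → prints 3
`print(c[0])` → prints [8, 7]

Answer:
[4, 4, 129]
3
[8, 7]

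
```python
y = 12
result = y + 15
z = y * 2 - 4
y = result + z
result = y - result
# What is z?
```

Trace:
`y = 12` → y = 12
`result = y + 15` → result = 27
`z = y * 2 - 4` → z = 20
`y = result + z` → y = 47
`result = y - result` → result = 20
So z = 20

Answer: 20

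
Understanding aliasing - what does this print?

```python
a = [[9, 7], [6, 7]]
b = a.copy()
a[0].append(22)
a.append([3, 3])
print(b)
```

Key concept: shallow copy with nested lists.
Step by step:
`a = [[9, 7], [6, 7]]` → a = [[9, 7], [6, 7]]
`b = a.copy()` → b = [[9, 7], [6, 7]]
`a[0].append(22)` → a = [[9, 7, 22], [6, 7]]; b = [[9, 7, 22], [6, 7]]
`a.append([3, 3])` → a = [[9, 7, 22], [6, 7], [3, 3]]
`print(b)` → prints [[9, 7, 22], [6, 7]]

Answer: [[9, 7, 22], [6, 7]]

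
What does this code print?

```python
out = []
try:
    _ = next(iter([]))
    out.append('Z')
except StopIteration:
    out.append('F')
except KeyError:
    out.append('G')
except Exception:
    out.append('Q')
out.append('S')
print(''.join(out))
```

Execution trace: 'F' (except StopIteration) → 'S' (after the try/except). Output: FS

Answer: FS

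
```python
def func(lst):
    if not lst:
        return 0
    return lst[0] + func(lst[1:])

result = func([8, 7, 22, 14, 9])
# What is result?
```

8 + 7 + 22 + 14 + 9 + 0 = 60

Answer: 60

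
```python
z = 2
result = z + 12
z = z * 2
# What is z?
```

Trace:
`z = 2` → z = 2
`result = z + 12` → result = 14
`z = z * 2` → z = 4
So z = 4

Answer: 4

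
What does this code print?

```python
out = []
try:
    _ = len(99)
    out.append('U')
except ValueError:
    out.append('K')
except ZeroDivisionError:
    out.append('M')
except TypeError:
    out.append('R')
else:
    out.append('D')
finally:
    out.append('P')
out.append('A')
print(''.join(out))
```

Execution trace: 'R' (except TypeError) → 'P' (finally) → 'A' (after the try/except). Output: RPA

Answer: RPA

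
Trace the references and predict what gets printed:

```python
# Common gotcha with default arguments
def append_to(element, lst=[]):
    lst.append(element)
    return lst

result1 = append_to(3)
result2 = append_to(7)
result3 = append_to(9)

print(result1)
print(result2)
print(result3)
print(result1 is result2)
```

Key concept: mutable default argument gotcha.
Step by step:
`result1 = append_to(3)` → result1 = [3]
`result2 = append_to(7)` → result1 = [3, 7] (same object as result2); result2 = [3, 7] (same object as result1)
`result3 = append_to(9)` → result1 = [3, 7, 9] (same object as result2, result3); result2 = [3, 7, 9] (same object as result1, result3); result3 = [3, 7, 9] (same object as result1, result2)
`print(result1)` → prints [3, 7, 9]
`print(result2)` → prints [3, 7, 9]
`print(result3)` → prints [3, 7, 9]
`print(result1 is result2)` → prints True

Answer:
[3, 7, 9]
[3, 7, 9]
[3, 7, 9]
True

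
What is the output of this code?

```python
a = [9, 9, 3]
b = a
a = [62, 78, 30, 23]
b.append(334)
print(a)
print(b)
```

Key concept: rebinding vs mutation: a is rebound to a new list, b still points at the original.
Step by step:
`a = [9, 9, 3]` → a = [9, 9, 3]
`b = a` → b = [9, 9, 3] (same object as a)
`a = [62, 78, 30, 23]` → a = [62, 78, 30, 23]
`b.append(334)` → b = [9, 9, 3, 334]
`print(a)` → prints [62, 78, 30, 23]
`print(b)` → prints [9, 9, 3, 334]

Answer:
[62, 78, 30, 23]
[9, 9, 3, 334]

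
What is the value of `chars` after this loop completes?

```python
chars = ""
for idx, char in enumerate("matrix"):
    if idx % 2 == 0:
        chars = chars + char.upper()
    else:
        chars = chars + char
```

Uppercase even positions in 'matrix'
`chars` takes the values: "" → "M" → "Ma" → "MaT" → "MaTr" → "MaTrI" → "MaTrIx"

Answer: "MaTrIx"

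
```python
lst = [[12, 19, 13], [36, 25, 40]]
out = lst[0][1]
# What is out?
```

Trace:
`lst = [[12, 19, 13], [36, 25, 40]]` → lst = [[12, 19, 13], [36, 25, 40]]
`out = lst[0][1]` → out = 19
So out = 19

Answer: 19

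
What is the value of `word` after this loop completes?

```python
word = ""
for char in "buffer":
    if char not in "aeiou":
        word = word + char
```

Remove vowels from 'buffer'
`word` takes the values: "" → "b" → "bf" → "bff" → "bffr"

Answer: "bffr"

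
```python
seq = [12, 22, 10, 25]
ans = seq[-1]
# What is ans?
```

Trace:
`seq = [12, 22, 10, 25]` → seq = [12, 22, 10, 25]
`ans = seq[-1]` → ans = 25
So ans = 25

Answer: 25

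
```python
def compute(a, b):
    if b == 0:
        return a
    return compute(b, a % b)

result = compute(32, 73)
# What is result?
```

compute(32, 73) -> compute(73, 32) -> compute(32, 9) -> compute(9, 5) -> compute(5, 4) -> compute(4, 1) -> compute(1, 0) -> 1

Answer: 1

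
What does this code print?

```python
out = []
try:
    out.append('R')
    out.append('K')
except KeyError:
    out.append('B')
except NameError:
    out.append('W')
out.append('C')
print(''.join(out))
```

Execution trace: 'R' (try body) → 'K' (try body, no exception) → 'C' (after the try/except). Output: RKC

Answer: RKC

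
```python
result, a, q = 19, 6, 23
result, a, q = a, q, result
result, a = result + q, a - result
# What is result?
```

Trace:
`result, a, q = 19, 6, 23` → result = 19; a = 6; q = 23
`result, a, q = a, q, result` → result = 6; a = 23; q = 19
`result, a = result + q, a - result` → result = 25; a = 17
So result = 25

Answer: 25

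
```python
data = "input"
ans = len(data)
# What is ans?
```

Trace:
`data = "input"` → data = 'input'
`ans = len(data)` → ans = 5
So ans = 5

Answer: 5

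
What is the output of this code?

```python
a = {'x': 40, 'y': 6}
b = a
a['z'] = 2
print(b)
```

Key concept: dict aliasing.
Step by step:
`a = {'x': 40, 'y': 6}` → a = {'x': 40, 'y': 6}
`b = a` → b = {'x': 40, 'y': 6} (same object as a)
`a['z'] = 2` → a = {'x': 40, 'y': 6, 'z': 2} (same object as b); b = {'x': 40, 'y': 6, 'z': 2} (same object as a)
`print(b)` → prints {'x': 40, 'y': 6, 'z': 2}

Answer: {'x': 40, 'y': 6, 'z': 2}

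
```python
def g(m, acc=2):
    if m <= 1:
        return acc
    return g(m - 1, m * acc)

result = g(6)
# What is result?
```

Accumulator trace (n, acc): (6, 2) -> (5, 12) -> (4, 60) -> (3, 240) -> (2, 720) -> (1, 1440) -> return 1440

Answer: 1440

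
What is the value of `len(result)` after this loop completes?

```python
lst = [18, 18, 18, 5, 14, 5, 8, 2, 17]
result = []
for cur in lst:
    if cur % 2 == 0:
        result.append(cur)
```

Count even numbers in [18, 18, 18, 5, 14, 5, 8, 2, 17]
`result` takes the values: [] → [18] → [18, 18] → [18, 18, 18] → [18, 18, 18, 14] → [18, 18, 18, 14, 8] → [18, 18, 18, 14, 8, 2]
So `len(result)` = 6

Answer: 6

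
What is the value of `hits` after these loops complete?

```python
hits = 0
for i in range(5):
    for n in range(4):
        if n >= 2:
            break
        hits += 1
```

Inner breaks at 2, outer runs 5 times
`hits` takes the values: 0 → 1 → 2 → 3 → 4 → 5 → 6 → 7 → 8 → 9 → 10

Answer: 10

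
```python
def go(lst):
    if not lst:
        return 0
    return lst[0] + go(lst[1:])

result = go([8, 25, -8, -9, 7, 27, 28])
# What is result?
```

8 + 25 + (-8) + (-9) + 7 + 27 + 28 + 0 = 78

Answer: 78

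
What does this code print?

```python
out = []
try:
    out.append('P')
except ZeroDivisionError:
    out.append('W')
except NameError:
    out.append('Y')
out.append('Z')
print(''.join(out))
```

Execution trace: 'P' (try body, no exception) → 'Z' (after the try/except). Output: PZ

Answer: PZ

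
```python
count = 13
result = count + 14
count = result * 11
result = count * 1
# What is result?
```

Trace:
`count = 13` → count = 13
`result = count + 14` → result = 27
`count = result * 11` → count = 297
`result = count * 1` → result = 297
So result = 297

Answer: 297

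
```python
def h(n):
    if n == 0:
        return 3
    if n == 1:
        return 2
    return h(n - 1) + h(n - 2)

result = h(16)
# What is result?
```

Build up from base cases: h(0)=3, h(1)=2, h(2)=5, h(3)=7, h(4)=12, h(5)=19, h(6)=31, ..., h(16)=3804

Answer: 3804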